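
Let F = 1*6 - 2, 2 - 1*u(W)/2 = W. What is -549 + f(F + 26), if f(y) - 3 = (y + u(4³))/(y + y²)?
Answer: -253937/465 ≈ -546.10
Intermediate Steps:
u(W) = 4 - 2*W
F = 4 (F = 6 - 2 = 4)
f(y) = 3 + (-124 + y)/(y + y²) (f(y) = 3 + (y + (4 - 2*4³))/(y + y²) = 3 + (y + (4 - 2*64))/(y + y²) = 3 + (y + (4 - 128))/(y + y²) = 3 + (y - 124)/(y + y²) = 3 + (-124 + y)/(y + y²))
-549 + f(F + 26) = -549 + (-124 + 3*(4 + 26)² + 4*(4 + 26))/((4 + 26)*(1 + (4 + 26))) = -549 + (-124 + 3*30² + 4*30)/(30*(1 + 30)) = -549 + (1/30)*(-124 + 3*900 + 120)/31 = -549 + (1/30)*(1/31)*(-124 + 2700 + 120) = -549 + (1/30)*(1/31)*2696 = -549 + 1348/465 = -253937/465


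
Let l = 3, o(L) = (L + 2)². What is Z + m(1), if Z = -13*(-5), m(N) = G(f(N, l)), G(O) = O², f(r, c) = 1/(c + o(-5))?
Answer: 9361/144 ≈ 65.007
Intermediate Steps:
o(L) = (2 + L)²
f(r, c) = 1/(9 + c) (f(r, c) = 1/(c + (2 - 5)²) = 1/(c + (-3)²) = 1/(c + 9) = 1/(9 + c))
m(N) = 1/144 (m(N) = (1/(9 + 3))² = (1/12)² = 1/144)
Z = 65
Z + m(1) = 65 + 1/144 = 9361/144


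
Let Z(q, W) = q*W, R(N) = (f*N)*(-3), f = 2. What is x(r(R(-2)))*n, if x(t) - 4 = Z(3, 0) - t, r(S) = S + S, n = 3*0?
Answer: 0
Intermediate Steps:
R(N) = -6*N (R(N) = (2*N)*(-3) = -6*N)
Z(q, W) = W*q
n = 0
r(S) = 2*S
x(t) = 4 - t (x(t) = 4 + (0*3 - t) = 4 + (0 - t) = 4 - t)
x(r(R(-2)))*n = (4 - 2*(-6*(-2)))*0 = (4 - 2*12)*0 = (4 - 1*24)*0 = (4 - 24)*0 = -20*0 = 0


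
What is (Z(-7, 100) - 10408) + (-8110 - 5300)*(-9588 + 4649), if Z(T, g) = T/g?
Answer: 6622158193/100 ≈ 6.6222e+7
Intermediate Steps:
(Z(-7, 100) - 10408) + (-8110 - 5300)*(-9588 + 4649) = (-7/100 - 10408) + (-8110 - 5300)*(-9588 + 4649) = (-7*1/100 - 10408) - 13410*(-4939) = (-7/100 - 10408) + 66231990 = -1040807/100 + 66231990 = 6622158193/100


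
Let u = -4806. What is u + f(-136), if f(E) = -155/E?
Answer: -653461/136 ≈ -4804.9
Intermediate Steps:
u + f(-136) = -4806 - 155/(-136) = -4806 - 155*(-1/136) = -4806 + 155/136 = -653461/136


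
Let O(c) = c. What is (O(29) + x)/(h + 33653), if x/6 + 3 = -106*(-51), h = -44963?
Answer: -32447/11310 ≈ -2.8689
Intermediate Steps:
x = 32418 (x = -18 + 6*(-106*(-51)) = -18 + 6*5406 = -18 + 32436 = 32418)
(O(29) + x)/(h + 33653) = (29 + 32418)/(-44963 + 33653) = 32447/(-11310) = 32447*(-1/11310) = -32447/11310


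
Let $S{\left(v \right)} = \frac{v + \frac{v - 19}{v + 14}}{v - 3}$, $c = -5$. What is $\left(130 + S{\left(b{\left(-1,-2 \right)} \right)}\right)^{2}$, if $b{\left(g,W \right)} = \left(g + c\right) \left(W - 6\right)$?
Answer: $\frac{5349605881}{311364} \approx 17181.0$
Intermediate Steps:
$b{\left(g,W \right)} = \left(-6 + W\right) \left(-5 + g\right)$ ($b{\left(g,W \right)} = \left(g - 5\right) \left(W - 6\right) = \left(-5 + g\right) \left(-6 + W\right) = \left(-6 + W\right) \left(-5 + g\right)$)
$S{\left(v \right)} = \frac{v + \frac{-19 + v}{14 + v}}{-3 + v}$
$\left(130 + S{\left(b{\left(-1,-2 \right)} \right)}\right)^{2} = \left(130 + \frac{-19 + \left(30 - -6 - -10 - -2\right)^{2} + 15 \left(30 - -6 - -10 - -2\right)}{-42 + \left(30 - -6 - -10 - -2\right)^{2} + 11 \left(30 - -6 - -10 - -2\right)}\right)^{2} = \left(130 + \frac{-19 + \left(30 + 6 + 10 + 2\right)^{2} + 15 \left(30 + 6 + 10 + 2\right)}{-42 + \left(30 + 6 + 10 + 2\right)^{2} + 11 \left(30 + 6 + 10 + 2\right)}\right)^{2} = \left(130 + \frac{-19 + 48^{2} + 15 \cdot 48}{-42 + 48^{2} + 11 \cdot 48}\right)^{2} = \left(130 + \frac{-19 + 2304 + 720}{-42 + 2304 + 528}\right)^{2} = \left(130 + \frac{1}{2790} \cdot 3005\right)^{2} = \left(130 + \frac{601}{558}\right)^{2} = \left(\frac{73141}{558}\right)^{2} = \frac{5349605881}{311364}$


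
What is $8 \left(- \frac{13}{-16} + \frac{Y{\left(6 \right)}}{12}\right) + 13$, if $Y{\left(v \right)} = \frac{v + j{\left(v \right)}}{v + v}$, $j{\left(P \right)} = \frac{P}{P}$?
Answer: $\frac{179}{9} \approx 19.889$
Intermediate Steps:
$j{\left(P \right)} = 1$
$Y{\left(v \right)} = \frac{1 + v}{2 v}$ ($Y{\left(v \right)} = \frac{v + 1}{v + v} = \frac{1 + v}{2 v}$)
$8 \left(- \frac{13}{-16} + \frac{Y{\left(6 \right)}}{12}\right) + 13 = 8 \left(- \frac{13}{-16} + \frac{\frac{1}{2} \cdot \frac{1}{6} \left(1 + 6\right)}{12}\right) + 13 = 8 \left(\left(-13\right) \left(- \frac{1}{16}\right) + \frac{1}{2} \cdot \frac{1}{6} \cdot 7 \cdot \frac{1}{12}\right) + 13 = 8 \left(\frac{13}{16} + \frac{7}{12} \cdot \frac{1}{12}\right) + 13 = 8 \left(\frac{13}{16} + \frac{7}{144}\right) + 13 = 8 \cdot \frac{31}{36} + 13 = \frac{62}{9} + 13 = \frac{179}{9}$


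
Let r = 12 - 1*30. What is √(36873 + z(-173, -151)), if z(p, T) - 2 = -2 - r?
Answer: 3*√4099 ≈ 192.07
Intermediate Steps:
r = -18 (r = 12 - 30 = -18)
z(p, T) = 18 (z(p, T) = 2 + (-2 - 1*(-18)) = 2 + (-2 + 18) = 2 + 16 = 18)
√(36873 + z(-173, -151)) = √(36873 + 18) = √36891 = 3*√4099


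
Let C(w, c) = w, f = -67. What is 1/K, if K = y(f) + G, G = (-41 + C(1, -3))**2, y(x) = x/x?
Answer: 1/1601 ≈ 0.00062461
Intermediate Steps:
y(x) = 1
G = 1600 (G = (-41 + 1)**2 = (-40)**2 = 1600)
K = 1601 (K = 1 + 1600 = 1601)
1/K = 1/1601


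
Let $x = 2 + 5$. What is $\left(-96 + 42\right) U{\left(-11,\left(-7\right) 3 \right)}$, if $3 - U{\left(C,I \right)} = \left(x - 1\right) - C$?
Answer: $756$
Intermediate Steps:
$x = 7$
$U{\left(C,I \right)} = -3 + C$ ($U{\left(C,I \right)} = 3 - \left(\left(7 - 1\right) - C\right) = 3 - \left(6 - C\right) = 3 + \left(-6 + C\right) = -3 + C$)
$\left(-96 + 42\right) U{\left(-11,\left(-7\right) 3 \right)} = \left(-96 + 42\right) \left(-3 - 11\right) = \left(-54\right) \left(-14\right) = 756$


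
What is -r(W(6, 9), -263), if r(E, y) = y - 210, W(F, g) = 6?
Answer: 473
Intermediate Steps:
r(E, y) = -210 + y
-r(W(6, 9), -263) = -(-210 - 263) = -1*(-473) = 473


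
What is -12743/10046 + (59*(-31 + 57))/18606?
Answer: -110842847/93457938 ≈ -1.1860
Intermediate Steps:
-12743/10046 + (59*(-31 + 57))/18606 = -12743*1/10046 + (59*26)*(1/18606) = -12743/10046 + 1534*(1/18606) = -12743/10046 + 767/9303 = -110842847/93457938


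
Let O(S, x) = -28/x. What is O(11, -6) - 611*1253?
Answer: -2296735/3 ≈ -7.6558e+5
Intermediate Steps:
O(11, -6) - 611*1253 = -28/(-6) - 611*1253 = -28*(-1/6) - 765583 = 14/3 - 765583 = -2296735/3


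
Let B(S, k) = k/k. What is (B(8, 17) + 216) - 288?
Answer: -71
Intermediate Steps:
B(S, k) = 1
(B(8, 17) + 216) - 288 = (1 + 216) - 288 = 217 - 288 = -71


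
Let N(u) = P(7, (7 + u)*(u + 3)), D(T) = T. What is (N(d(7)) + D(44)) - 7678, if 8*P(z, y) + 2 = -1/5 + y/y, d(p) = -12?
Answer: -152683/20 ≈ -7634.1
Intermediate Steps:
P(z, y) = -3/20 (P(z, y) = -¼ + (-1/5 + y/y)/8 = -¼ + (-1*⅕ + 1)/8 = -¼ + (-⅕ + 1)/8 = -¼ + (⅛)*(⅘) = -¼ + ⅒ = -3/20)
N(u) = -3/20
(N(d(7)) + D(44)) - 7678 = (-3/20 + 44) - 7678 = 877/20 - 7678 = -152683/20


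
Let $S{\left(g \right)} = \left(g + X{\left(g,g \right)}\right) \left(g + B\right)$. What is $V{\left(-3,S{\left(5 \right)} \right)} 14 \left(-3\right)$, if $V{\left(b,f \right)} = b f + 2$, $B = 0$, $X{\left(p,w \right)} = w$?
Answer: $6216$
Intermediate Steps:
$S{\left(g \right)} = 2 g^{2}$ ($S{\left(g \right)} = \left(g + g\right) \left(g + 0\right) = 2 g g = 2 g^{2}$)
$V{\left(b,f \right)} = 2 + b f$
$V{\left(-3,S{\left(5 \right)} \right)} 14 \left(-3\right) = \left(2 - 3 \cdot 2 \cdot 5^{2}\right) 14 \left(-3\right) = \left(2 - 3 \cdot 2 \cdot 25\right) 14 \left(-3\right) = \left(2 - 150\right) 14 \left(-3\right) = \left(-148\right) 14 \left(-3\right) = \left(-2072\right) \left(-3\right) = 6216$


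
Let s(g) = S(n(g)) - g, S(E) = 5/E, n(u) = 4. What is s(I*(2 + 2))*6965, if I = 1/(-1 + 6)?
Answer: 12537/4 ≈ 3134.3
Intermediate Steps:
I = ⅕ (I = 1/5 = ⅕ ≈ 0.20000)
s(g) = 5/4 - g
s(I*(2 + 2))*6965 = (5/4 - (2 + 2)/5)*6965 = (5/4 - 4/5)*6965 = (5/4 - 1*⅘)*6965 = (5/4 - ⅘)*6965 = (9/20)*6965 = 12537/4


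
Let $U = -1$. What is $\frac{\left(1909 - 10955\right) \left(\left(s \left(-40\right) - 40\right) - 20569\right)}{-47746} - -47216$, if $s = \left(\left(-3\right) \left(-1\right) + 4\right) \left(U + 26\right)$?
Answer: $\frac{1002312061}{23873} \approx 41985.0$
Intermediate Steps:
$s = 175$ ($s = \left(\left(-3\right) \left(-1\right) + 4\right) \left(-1 + 26\right) = \left(3 + 4\right) 25 = 7 \cdot 25 = 175$)
$\frac{\left(1909 - 10955\right) \left(\left(s \left(-40\right) - 40\right) - 20569\right)}{-47746} - -47216 = \frac{\left(1909 - 10955\right) \left(\left(175 \left(-40\right) - 40\right) - 20569\right)}{-47746} - -47216 = - 9046 \left(\left(-7000 - 40\right) - 20569\right) \left(- \frac{1}{47746}\right) + 47216 = - 9046 \left(-7040 - 20569\right) \left(- \frac{1}{47746}\right) + 47216 = \left(-9046\right) \left(-27609\right) \left(- \frac{1}{47746}\right) + 47216 = 249751014 \left(- \frac{1}{47746}\right) + 47216 = - \frac{124875507}{23873} + 47216 = \frac{1002312061}{23873}$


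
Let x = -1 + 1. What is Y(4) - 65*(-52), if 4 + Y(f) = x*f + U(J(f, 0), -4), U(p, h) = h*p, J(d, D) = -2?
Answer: 3384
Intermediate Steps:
x = 0
Y(f) = 4 (Y(f) = -4 + (0*f - 4*(-2)) = -4 + (0 + 8) = -4 + 8 = 4)
Y(4) - 65*(-52) = 4 - 65*(-52) = 4 + 3380 = 3384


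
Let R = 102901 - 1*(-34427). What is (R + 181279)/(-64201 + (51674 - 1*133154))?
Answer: -318607/145681 ≈ -2.1870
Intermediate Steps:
R = 137328 (R = 102901 + 34427 = 137328)
(R + 181279)/(-64201 + (51674 - 1*133154)) = (137328 + 181279)/(-64201 + (51674 - 1*133154)) = 318607/(-64201 + (51674 - 133154)) = 318607/(-64201 - 81480) = 318607/(-145681) = 318607*(-1/145681) = -318607/145681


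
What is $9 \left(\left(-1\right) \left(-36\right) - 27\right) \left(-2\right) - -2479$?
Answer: $2317$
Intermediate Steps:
$9 \left(\left(-1\right) \left(-36\right) - 27\right) \left(-2\right) - -2479 = 9 \left(36 - 27\right) \left(-2\right) + 2479 = 9 \cdot 9 \left(-2\right) + 2479 = 81 \left(-2\right) + 2479 = -162 + 2479 = 2317$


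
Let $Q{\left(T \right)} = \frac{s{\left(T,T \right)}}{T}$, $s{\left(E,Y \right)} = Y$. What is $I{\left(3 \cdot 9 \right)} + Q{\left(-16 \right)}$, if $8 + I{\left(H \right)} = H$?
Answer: $20$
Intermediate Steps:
$Q{\left(T \right)} = 1$ ($Q{\left(T \right)} = \frac{T}{T} = 1$)
$I{\left(H \right)} = -8 + H$
$I{\left(3 \cdot 9 \right)} + Q{\left(-16 \right)} = \left(-8 + 3 \cdot 9\right) + 1 = \left(-8 + 27\right) + 1 = 19 + 1 = 20$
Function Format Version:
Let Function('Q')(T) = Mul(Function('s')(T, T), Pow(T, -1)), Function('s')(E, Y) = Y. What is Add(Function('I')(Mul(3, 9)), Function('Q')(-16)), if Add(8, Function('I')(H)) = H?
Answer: 20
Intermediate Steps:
Function('Q')(T) = 1 (Function('Q')(T) = Mul(T, Pow(T, -1)) = 1)
Function('I')(H) = Add(-8, H)
Add(Function('I')(Mul(3, 9)), Function('Q')(-16)) = Add(Add(-8, Mul(3, 9)), 1) = Add(Add(-8, 27), 1) = Add(19, 1) = 20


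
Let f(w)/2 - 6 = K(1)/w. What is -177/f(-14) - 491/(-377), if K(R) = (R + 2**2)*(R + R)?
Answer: -430769/27898 ≈ -15.441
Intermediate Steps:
K(R) = 2*R*(4 + R) (K(R) = (R + 4)*(2*R) = (4 + R)*(2*R) = 2*R*(4 + R))
f(w) = 12 + 20/w (f(w) = 12 + 2*((2*1*(4 + 1))/w) = 12 + 2*((2*1*5)/w) = 12 + 2*(10/w) = 12 + 20/w)
-177/f(-14) - 491/(-377) = -177/(12 + 20/(-14)) - 491/(-377) = -177/(12 + 20*(-1/14)) - 491*(-1/377) = -177/(12 - 10/7) + 491/377 = -177/74/7 + 491/377 = -177*7/74 + 491/377 = -1239/74 + 491/377 = -430769/27898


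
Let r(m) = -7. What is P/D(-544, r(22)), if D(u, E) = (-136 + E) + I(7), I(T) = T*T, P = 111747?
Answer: -111747/94 ≈ -1188.8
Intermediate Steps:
I(T) = T²
D(u, E) = -87 + E (D(u, E) = (-136 + E) + 7² = (-136 + E) + 49 = -87 + E)
P/D(-544, r(22)) = 111747/(-87 - 7) = 111747/(-94) = 111747*(-1/94) = -111747/94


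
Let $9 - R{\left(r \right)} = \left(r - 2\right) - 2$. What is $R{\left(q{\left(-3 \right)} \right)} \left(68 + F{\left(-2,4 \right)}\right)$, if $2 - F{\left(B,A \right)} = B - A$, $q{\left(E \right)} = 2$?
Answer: $836$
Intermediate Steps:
$R{\left(r \right)} = 13 - r$ ($R{\left(r \right)} = 9 - \left(\left(r - 2\right) - 2\right) = 9 - \left(\left(-2 + r\right) - 2\right) = 9 - \left(-4 + r\right) = 13 - r$)
$F{\left(B,A \right)} = 2 + A - B$ ($F{\left(B,A \right)} = 2 - \left(B - A\right) = 2 + \left(A - B\right) = 2 + A - B$)
$R{\left(q{\left(-3 \right)} \right)} \left(68 + F{\left(-2,4 \right)}\right) = \left(13 - 2\right) \left(68 + \left(2 + 4 - -2\right)\right) = \left(13 - 2\right) \left(68 + \left(2 + 4 + 2\right)\right) = 11 \left(68 + 8\right) = 11 \cdot 76 = 836$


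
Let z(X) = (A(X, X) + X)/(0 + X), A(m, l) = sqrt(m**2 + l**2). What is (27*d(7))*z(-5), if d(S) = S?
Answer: 189 - 189*sqrt(2) ≈ -78.286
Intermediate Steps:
A(m, l) = sqrt(l**2 + m**2)
z(X) = (X + sqrt(2)*sqrt(X**2))/X (z(X) = (sqrt(X**2 + X**2) + X)/(0 + X) = (sqrt(2*X**2) + X)/X = (sqrt(2)*sqrt(X**2) + X)/X = (X + sqrt(2)*sqrt(X**2))/X)
(27*d(7))*z(-5) = (27*7)*((-5 + sqrt(2)*sqrt((-5)**2))/(-5)) = 189*(-(-5 + sqrt(2)*sqrt(25))/5) = 189*(-(-5 + sqrt(2)*5)/5) = 189*(-(-5 + 5*sqrt(2))/5) = 189*(1 - sqrt(2)) = 189 - 189*sqrt(2)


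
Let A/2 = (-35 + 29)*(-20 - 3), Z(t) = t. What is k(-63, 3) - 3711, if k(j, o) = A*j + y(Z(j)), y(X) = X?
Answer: -21162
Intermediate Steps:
A = 276 (A = 2*((-35 + 29)*(-20 - 3)) = 2*(-6*(-23)) = 2*138 = 276)
k(j, o) = 277*j (k(j, o) = 276*j + j = 277*j)
k(-63, 3) - 3711 = 277*(-63) - 3711 = -17451 - 3711 = -21162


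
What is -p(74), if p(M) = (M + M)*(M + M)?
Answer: -21904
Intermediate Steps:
p(M) = 4*M² (p(M) = (2*M)*(2*M) = 4*M²)
-p(74) = -4*74² = -4*5476 = -1*21904 = -21904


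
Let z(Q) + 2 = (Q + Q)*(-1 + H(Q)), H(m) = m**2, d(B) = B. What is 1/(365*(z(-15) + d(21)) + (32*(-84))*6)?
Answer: -1/2461993 ≈ -4.0617e-7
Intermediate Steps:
z(Q) = -2 + 2*Q*(-1 + Q**2) (z(Q) = -2 + (Q + Q)*(-1 + Q**2) = -2 + (2*Q)*(-1 + Q**2) = -2 + 2*Q*(-1 + Q**2))
1/(365*(z(-15) + d(21)) + (32*(-84))*6) = 1/(365*((-2 - 2*(-15) + 2*(-15)**3) + 21) + (32*(-84))*6) = 1/(365*((-2 + 30 + 2*(-3375)) + 21) - 2688*6) = 1/(365*((-2 + 30 - 6750) + 21) - 16128) = 1/(365*(-6722 + 21) - 16128) = 1/(365*(-6701) - 16128) = 1/(-2445865 - 16128) = 1/(-2461993) = -1/2461993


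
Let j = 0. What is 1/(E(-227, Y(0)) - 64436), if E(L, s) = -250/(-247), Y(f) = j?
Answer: -247/15915442 ≈ -1.5520e-5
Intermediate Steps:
Y(f) = 0
E(L, s) = 250/247 (E(L, s) = -250*(-1/247) = 250/247)
1/(E(-227, Y(0)) - 64436) = 1/(250/247 - 64436) = 1/(-15915442/247) = -247/15915442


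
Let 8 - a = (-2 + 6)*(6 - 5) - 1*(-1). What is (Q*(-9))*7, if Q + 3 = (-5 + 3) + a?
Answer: 126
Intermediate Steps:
a = 3 (a = 8 - ((-2 + 6)*(6 - 5) - 1*(-1)) = 8 - (4*1 + 1) = 8 - (4 + 1) = 8 - 1*5 = 8 - 5 = 3)
Q = -2 (Q = -3 + ((-5 + 3) + 3) = -3 + (-2 + 3) = -3 + 1 = -2)
(Q*(-9))*7 = -2*(-9)*7 = 18*7 = 126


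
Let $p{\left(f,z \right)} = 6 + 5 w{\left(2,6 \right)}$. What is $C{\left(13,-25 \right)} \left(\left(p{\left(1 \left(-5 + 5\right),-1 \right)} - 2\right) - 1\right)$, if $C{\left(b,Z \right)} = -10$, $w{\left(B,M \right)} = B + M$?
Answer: $-430$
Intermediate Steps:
$p{\left(f,z \right)} = 46$ ($p{\left(f,z \right)} = 6 + 5 \left(2 + 6\right) = 6 + 5 \cdot 8 = 6 + 40 = 46$)
$C{\left(13,-25 \right)} \left(\left(p{\left(1 \left(-5 + 5\right),-1 \right)} - 2\right) - 1\right) = - 10 \left(\left(46 - 2\right) - 1\right) = - 10 \left(44 - 1\right) = \left(-10\right) 43 = -430$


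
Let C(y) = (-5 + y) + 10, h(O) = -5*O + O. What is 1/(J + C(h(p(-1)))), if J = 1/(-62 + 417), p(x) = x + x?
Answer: 355/4616 ≈ 0.076906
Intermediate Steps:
p(x) = 2*x
h(O) = -4*O
C(y) = 5 + y
J = 1/355 ≈ 0.0028169
1/(J + C(h(p(-1)))) = 1/(1/355 + (5 - 8*(-1))) = 1/(1/355 + (5 - 4*(-2))) = 1/(1/355 + (5 + 8)) = 1/(1/355 + 13) = 1/(4616/355) = 355/4616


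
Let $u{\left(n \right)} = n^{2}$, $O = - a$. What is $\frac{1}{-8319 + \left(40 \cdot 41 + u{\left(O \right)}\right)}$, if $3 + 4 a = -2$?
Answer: $- \frac{16}{106839} \approx -0.00014976$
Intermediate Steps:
$a = - \frac{5}{4}$ ($a = - \frac{3}{4} + \frac{1}{4} \left(-2\right) = - \frac{3}{4} - \frac{1}{2} = - \frac{5}{4} \approx -1.25$)
$O = \frac{5}{4}$ ($O = \left(-1\right) \left(- \frac{5}{4}\right) = \frac{5}{4} \approx 1.25$)
$\frac{1}{-8319 + \left(40 \cdot 41 + u{\left(O \right)}\right)} = \frac{1}{-8319 + \left(40 \cdot 41 + \left(\frac{5}{4}\right)^{2}\right)} = \frac{1}{-8319 + \left(1640 + \frac{25}{16}\right)} = \frac{1}{-8319 + \frac{26265}{16}} = \frac{1}{- \frac{106839}{16}} = - \frac{16}{106839}$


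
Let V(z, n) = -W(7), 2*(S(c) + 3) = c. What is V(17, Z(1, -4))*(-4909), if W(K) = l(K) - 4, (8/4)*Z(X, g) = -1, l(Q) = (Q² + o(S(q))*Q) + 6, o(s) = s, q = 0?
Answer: 147270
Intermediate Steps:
S(c) = -3 + c/2
l(Q) = 6 + Q² - 3*Q (l(Q) = (Q² + (-3 + (½)*0)*Q) + 6 = (Q² + (-3 + 0)*Q) + 6 = (Q² - 3*Q) + 6 = 6 + Q² - 3*Q)
Z(X, g) = -½ (Z(X, g) = (½)*(-1) = -½)
W(K) = 2 + K² - 3*K (W(K) = (6 + K² - 3*K) - 4 = 2 + K² - 3*K)
V(z, n) = -30 (V(z, n) = -(2 + 7² - 3*7) = -(2 + 49 - 21) = -1*30 = -30)
V(17, Z(1, -4))*(-4909) = -30*(-4909) = 147270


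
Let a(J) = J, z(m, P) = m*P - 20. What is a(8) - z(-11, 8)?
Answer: 116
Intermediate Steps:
z(m, P) = -20 + P*m (z(m, P) = P*m - 20 = -20 + P*m)
a(8) - z(-11, 8) = 8 - (-20 + 8*(-11)) = 8 - (-20 - 88) = 8 - 1*(-108) = 8 + 108 = 116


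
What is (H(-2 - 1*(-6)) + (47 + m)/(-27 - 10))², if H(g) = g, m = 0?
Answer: 10201/1369 ≈ 7.4514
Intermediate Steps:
(H(-2 - 1*(-6)) + (47 + m)/(-27 - 10))² = ((-2 - 1*(-6)) + (47 + 0)/(-27 - 10))² = ((-2 + 6) + 47/(-37))² = (4 + 47*(-1/37))² = (4 - 47/37)² = (101/37)² = 10201/1369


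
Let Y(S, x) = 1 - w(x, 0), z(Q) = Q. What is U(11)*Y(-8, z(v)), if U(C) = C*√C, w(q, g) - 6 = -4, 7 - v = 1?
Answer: -11*√11 ≈ -36.483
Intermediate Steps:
v = 6 (v = 7 - 1*1 = 7 - 1 = 6)
w(q, g) = 2 (w(q, g) = 6 - 4 = 2)
Y(S, x) = -1 (Y(S, x) = 1 - 1*2 = 1 - 2 = -1)
U(C) = C^(3/2)
U(11)*Y(-8, z(v)) = 11^(3/2)*(-1) = (11*√11)*(-1) = -11*√11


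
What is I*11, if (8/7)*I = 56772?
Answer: 1092861/2 ≈ 5.4643e+5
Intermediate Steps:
I = 99351/2 (I = (7/8)*56772 = 99351/2 ≈ 49676.)
I*11 = (99351/2)*11 = 1092861/2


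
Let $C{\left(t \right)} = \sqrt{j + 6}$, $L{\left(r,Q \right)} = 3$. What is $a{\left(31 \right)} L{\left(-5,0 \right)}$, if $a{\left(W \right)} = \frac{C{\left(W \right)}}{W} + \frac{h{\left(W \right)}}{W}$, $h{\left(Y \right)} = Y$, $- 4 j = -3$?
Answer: $3 + \frac{9 \sqrt{3}}{62} \approx 3.2514$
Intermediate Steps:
$j = \frac{3}{4}$ ($j = \left(- \frac{1}{4}\right) \left(-3\right) = \frac{3}{4} \approx 0.75$)
$C{\left(t \right)} = \frac{3 \sqrt{3}}{2}$ ($C{\left(t \right)} = \sqrt{\frac{3}{4} + 6} = \sqrt{\frac{27}{4}} = \frac{3 \sqrt{3}}{2}$)
$a{\left(W \right)} = 1 + \frac{3 \sqrt{3}}{2 W}$ ($a{\left(W \right)} = \frac{\frac{3}{2} \sqrt{3}}{W} + \frac{W}{W} = \frac{3 \sqrt{3}}{2 W} + 1 = 1 + \frac{3 \sqrt{3}}{2 W}$)
$a{\left(31 \right)} L{\left(-5,0 \right)} = \frac{31 + \frac{3 \sqrt{3}}{2}}{31} \cdot 3 = \left(1 + \frac{3 \sqrt{3}}{62}\right) 3 = 3 + \frac{9 \sqrt{3}}{62}$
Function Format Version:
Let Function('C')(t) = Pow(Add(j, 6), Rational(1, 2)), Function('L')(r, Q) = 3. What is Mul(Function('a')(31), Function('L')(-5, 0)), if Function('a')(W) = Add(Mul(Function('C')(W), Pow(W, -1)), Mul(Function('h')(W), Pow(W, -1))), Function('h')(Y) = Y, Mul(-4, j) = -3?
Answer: Add(3, Mul(Rational(9, 62), Pow(3, Rational(1, 2)))) ≈ 3.2514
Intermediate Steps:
j = Rational(3, 4) (j = Mul(Rational(-1, 4), -3) = Rational(3, 4) ≈ 0.75000)
Function('C')(t) = Mul(Rational(3, 2), Pow(3, Rational(1, 2))) (Function('C')(t) = Pow(Add(Rational(3, 4), 6), Rational(1, 2)) = Pow(Rational(27, 4), Rational(1, 2)) = Mul(Rational(3, 2), Pow(3, Rational(1, 2))))
Function('a')(W) = Add(1, Mul(Rational(3, 2), Pow(3, Rational(1, 2)), Pow(W, -1))) (Function('a')(W) = Add(Mul(Mul(Rational(3, 2), Pow(3, Rational(1, 2))), Pow(W, -1)), Mul(W, Pow(W, -1))) = Add(Mul(Rational(3, 2), Pow(3, Rational(1, 2)), Pow(W, -1)), 1) = Add(1, Mul(Rational(3, 2), Pow(3, Rational(1, 2)), Pow(W, -1))))
Mul(Function('a')(31), Function('L')(-5, 0)) = Mul(Mul(Pow(31, -1), Add(31, Mul(Rational(3, 2), Pow(3, Rational(1, 2))))), 3) = Mul(Mul(Rational(1, 31), Add(31, Mul(Rational(3, 2), Pow(3, Rational(1, 2))))), 3) = Mul(Add(1, Mul(Rational(3, 62), Pow(3, Rational(1, 2)))), 3) = Add(3, Mul(Rational(9, 62), Pow(3, Rational(1, 2))))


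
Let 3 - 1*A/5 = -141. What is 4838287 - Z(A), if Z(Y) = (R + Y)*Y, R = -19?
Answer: 4333567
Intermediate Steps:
A = 720 (A = 15 - 5*(-141) = 15 + 705 = 720)
Z(Y) = Y*(-19 + Y) (Z(Y) = (-19 + Y)*Y = Y*(-19 + Y))
4838287 - Z(A) = 4838287 - 720*(-19 + 720) = 4838287 - 720*701 = 4838287 - 1*504720 = 4838287 - 504720 = 4333567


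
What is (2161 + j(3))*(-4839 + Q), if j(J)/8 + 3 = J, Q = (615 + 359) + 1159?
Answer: -5847666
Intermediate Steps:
Q = 2133 (Q = 974 + 1159 = 2133)
j(J) = -24 + 8*J
(2161 + j(3))*(-4839 + Q) = (2161 + (-24 + 8*3))*(-4839 + 2133) = (2161 + (-24 + 24))*(-2706) = (2161 + 0)*(-2706) = 2161*(-2706) = -5847666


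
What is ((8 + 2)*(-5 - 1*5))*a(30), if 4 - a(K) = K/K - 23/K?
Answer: -1130/3 ≈ -376.67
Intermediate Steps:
a(K) = 3 + 23/K (a(K) = 4 - (K/K - 23/K) = 4 - (1 - 23/K) = 4 + (-1 + 23/K) = 3 + 23/K)
((8 + 2)*(-5 - 1*5))*a(30) = ((8 + 2)*(-5 - 1*5))*(3 + 23/30) = (10*(-5 - 5))*(3 + 23*(1/30)) = (10*(-10))*(3 + 23/30) = -100*113/30 = -1130/3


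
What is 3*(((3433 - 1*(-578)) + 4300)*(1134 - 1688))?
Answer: -13812882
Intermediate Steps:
3*(((3433 - 1*(-578)) + 4300)*(1134 - 1688)) = 3*(((3433 + 578) + 4300)*(-554)) = 3*((4011 + 4300)*(-554)) = 3*(8311*(-554)) = 3*(-4604294) = -13812882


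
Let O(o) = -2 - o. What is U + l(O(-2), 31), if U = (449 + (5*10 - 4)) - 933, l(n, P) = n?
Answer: -438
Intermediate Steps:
U = -438 (U = (449 + (50 - 4)) - 933 = (449 + 46) - 933 = 495 - 933 = -438)
U + l(O(-2), 31) = -438 + (-2 - 1*(-2)) = -438 + (-2 + 2) = -438 + 0 = -438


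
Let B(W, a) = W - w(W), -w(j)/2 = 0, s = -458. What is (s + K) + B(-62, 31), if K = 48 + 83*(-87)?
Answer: -7693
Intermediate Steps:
w(j) = 0 (w(j) = -2*0 = 0)
B(W, a) = W (B(W, a) = W - 1*0 = W + 0 = W)
K = -7173 (K = 48 - 7221 = -7173)
(s + K) + B(-62, 31) = (-458 - 7173) - 62 = -7631 - 62 = -7693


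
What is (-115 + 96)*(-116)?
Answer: 2204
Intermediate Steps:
(-115 + 96)*(-116) = -19*(-116) = 2204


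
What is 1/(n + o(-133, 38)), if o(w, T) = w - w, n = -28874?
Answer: -1/28874 ≈ -3.4633e-5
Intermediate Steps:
o(w, T) = 0
1/(n + o(-133, 38)) = 1/(-28874 + 0) = 1/(-28874) = -1/28874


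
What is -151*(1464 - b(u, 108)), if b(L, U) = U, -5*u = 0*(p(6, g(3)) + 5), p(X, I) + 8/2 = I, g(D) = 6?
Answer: -204756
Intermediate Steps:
p(X, I) = -4 + I
u = 0 (u = -0*((-4 + 6) + 5) = -0*(2 + 5) = -0*7 = -1/5*0 = 0)
-151*(1464 - b(u, 108)) = -151*(1464 - 1*108) = -151*(1464 - 108) = -151*1356 = -204756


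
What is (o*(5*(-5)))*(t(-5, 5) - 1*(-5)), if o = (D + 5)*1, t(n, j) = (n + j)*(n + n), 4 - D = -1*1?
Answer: -1250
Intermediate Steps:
D = 5 (D = 4 - (-1) = 4 - 1*(-1) = 4 + 1 = 5)
t(n, j) = 2*n*(j + n) (t(n, j) = (j + n)*(2*n) = 2*n*(j + n))
o = 10 (o = (5 + 5)*1 = 10*1 = 10)
(o*(5*(-5)))*(t(-5, 5) - 1*(-5)) = (10*(5*(-5)))*(2*(-5)*(5 - 5) - 1*(-5)) = (10*(-25))*(2*(-5)*0 + 5) = -250*(0 + 5) = -250*5 = -1250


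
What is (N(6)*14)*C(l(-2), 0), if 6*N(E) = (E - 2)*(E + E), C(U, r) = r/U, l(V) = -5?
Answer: 0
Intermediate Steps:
N(E) = E*(-2 + E)/3 (N(E) = ((E - 2)*(E + E))/6 = ((-2 + E)*(2*E))/6 = (2*E*(-2 + E))/6 = E*(-2 + E)/3)
(N(6)*14)*C(l(-2), 0) = (((⅓)*6*(-2 + 6))*14)*(0/(-5)) = (((⅓)*6*4)*14)*(0*(-⅕)) = (8*14)*0 = 112*0 = 0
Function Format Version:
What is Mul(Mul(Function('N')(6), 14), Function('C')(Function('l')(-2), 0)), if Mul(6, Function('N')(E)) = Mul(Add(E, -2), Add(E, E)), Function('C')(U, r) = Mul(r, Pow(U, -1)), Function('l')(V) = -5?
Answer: 0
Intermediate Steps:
Function('N')(E) = Mul(Rational(1, 3), E, Add(-2, E)) (Function('N')(E) = Mul(Rational(1, 6), Mul(Add(E, -2), Add(E, E))) = Mul(Rational(1, 6), Mul(Add(-2, E), Mul(2, E))) = Mul(Rational(1, 6), Mul(2, E, Add(-2, E))) = Mul(Rational(1, 3), E, Add(-2, E)))
Mul(Mul(Function('N')(6), 14), Function('C')(Function('l')(-2), 0)) = Mul(Mul(Mul(Rational(1, 3), 6, Add(-2, 6)), 14), Mul(0, Pow(-5, -1))) = Mul(Mul(Mul(Rational(1, 3), 6, 4), 14), Mul(0, Rational(-1, 5))) = Mul(Mul(8, 14), 0) = Mul(112, 0) = 0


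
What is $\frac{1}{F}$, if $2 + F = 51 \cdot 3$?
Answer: $\frac{1}{151} \approx 0.0066225$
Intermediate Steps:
$F = 151$ ($F = -2 + 51 \cdot 3 = -2 + 153 = 151$)
$\frac{1}{F} = \frac{1}{151}$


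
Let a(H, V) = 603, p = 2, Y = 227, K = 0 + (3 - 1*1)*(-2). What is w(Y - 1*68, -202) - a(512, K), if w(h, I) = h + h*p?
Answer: -126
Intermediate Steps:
K = -4 (K = 0 + (3 - 1)*(-2) = 0 + 2*(-2) = 0 - 4 = -4)
w(h, I) = 3*h (w(h, I) = h + h*2 = h + 2*h = 3*h)
w(Y - 1*68, -202) - a(512, K) = 3*(227 - 1*68) - 1*603 = 3*(227 - 68) - 603 = 3*159 - 603 = 477 - 603 = -126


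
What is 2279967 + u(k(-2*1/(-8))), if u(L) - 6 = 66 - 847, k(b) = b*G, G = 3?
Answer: 2279192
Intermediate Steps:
k(b) = 3*b (k(b) = b*3 = 3*b)
u(L) = -775 (u(L) = 6 + (66 - 847) = 6 - 781 = -775)
2279967 + u(k(-2*1/(-8))) = 2279967 - 775 = 2279192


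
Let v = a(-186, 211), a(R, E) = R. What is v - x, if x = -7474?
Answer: 7288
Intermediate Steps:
v = -186
v - x = -186 - 1*(-7474) = -186 + 7474 = 7288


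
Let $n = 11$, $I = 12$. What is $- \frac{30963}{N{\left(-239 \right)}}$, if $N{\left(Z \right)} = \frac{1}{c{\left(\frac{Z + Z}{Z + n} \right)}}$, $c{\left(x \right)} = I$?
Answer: $-371556$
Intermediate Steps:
$c{\left(x \right)} = 12$
$N{\left(Z \right)} = \frac{1}{12}$
$- \frac{30963}{N{\left(-239 \right)}} = - 30963 \frac{1}{\frac{1}{12}} = \left(-30963\right) 12 = -371556$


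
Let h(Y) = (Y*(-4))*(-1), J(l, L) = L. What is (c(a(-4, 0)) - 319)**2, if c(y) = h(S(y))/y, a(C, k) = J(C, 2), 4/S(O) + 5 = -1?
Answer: 923521/9 ≈ 1.0261e+5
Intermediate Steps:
S(O) = -2/3 (S(O) = 4/(-5 - 1) = 4/(-6) = 4*(-1/6) = -2/3)
a(C, k) = 2
h(Y) = 4*Y (h(Y) = -4*Y*(-1) = 4*Y)
c(y) = -8/(3*y) (c(y) = (4*(-2/3))/y = -8/(3*y))
(c(a(-4, 0)) - 319)**2 = (-8/3/2 - 319)**2 = (-8/3*1/2 - 319)**2 = (-4/3 - 319)**2 = (-961/3)**2 = 923521/9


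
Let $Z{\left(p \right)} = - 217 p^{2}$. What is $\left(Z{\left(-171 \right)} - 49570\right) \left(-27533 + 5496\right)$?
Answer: $140923684079$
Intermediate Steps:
$\left(Z{\left(-171 \right)} - 49570\right) \left(-27533 + 5496\right) = \left(- 217 \left(-171\right)^{2} - 49570\right) \left(-27533 + 5496\right) = \left(\left(-217\right) 29241 - 49570\right) \left(-22037\right) = \left(-6345297 - 49570\right) \left(-22037\right) = \left(-6394867\right) \left(-22037\right) = 140923684079$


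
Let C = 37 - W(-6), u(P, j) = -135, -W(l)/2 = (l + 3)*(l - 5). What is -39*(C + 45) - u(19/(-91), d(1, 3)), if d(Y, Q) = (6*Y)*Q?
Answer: -5637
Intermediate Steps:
d(Y, Q) = 6*Q*Y
W(l) = -2*(-5 + l)*(3 + l) (W(l) = -2*(l + 3)*(l - 5) = -2*(3 + l)*(-5 + l) = -2*(-5 + l)*(3 + l))
C = 103 (C = 37 - (30 - 2*(-6)**2 + 4*(-6)) = 37 - (30 - 2*36 - 24) = 37 - (30 - 72 - 24) = 37 - 1*(-66) = 37 + 66 = 103)
-39*(C + 45) - u(19/(-91), d(1, 3)) = -39*(103 + 45) - 1*(-135) = -39*148 + 135 = -5772 + 135 = -5637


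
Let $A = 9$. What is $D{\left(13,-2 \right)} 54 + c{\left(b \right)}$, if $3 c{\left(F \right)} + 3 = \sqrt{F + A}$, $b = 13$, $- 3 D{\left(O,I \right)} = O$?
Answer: $-235 + \frac{\sqrt{22}}{3} \approx -233.44$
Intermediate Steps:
$D{\left(O,I \right)} = - \frac{O}{3}$
$c{\left(F \right)} = -1 + \frac{\sqrt{9 + F}}{3}$ ($c{\left(F \right)} = -1 + \frac{\sqrt{F + 9}}{3} = -1 + \frac{\sqrt{9 + F}}{3}$)
$D{\left(13,-2 \right)} 54 + c{\left(b \right)} = \left(- \frac{1}{3}\right) 13 \cdot 54 - \left(1 - \frac{\sqrt{9 + 13}}{3}\right) = \left(- \frac{13}{3}\right) 54 - \left(1 - \frac{\sqrt{22}}{3}\right) = -234 - \left(1 - \frac{\sqrt{22}}{3}\right) = -235 + \frac{\sqrt{22}}{3}$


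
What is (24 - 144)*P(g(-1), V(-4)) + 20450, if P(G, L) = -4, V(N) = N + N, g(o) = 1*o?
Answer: 20930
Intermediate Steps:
g(o) = o
V(N) = 2*N
(24 - 144)*P(g(-1), V(-4)) + 20450 = (24 - 144)*(-4) + 20450 = -120*(-4) + 20450 = 480 + 20450 = 20930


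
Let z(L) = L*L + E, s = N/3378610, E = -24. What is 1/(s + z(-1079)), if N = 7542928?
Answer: 1689305/1966721370649 ≈ 8.5894e-7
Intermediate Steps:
s = 3771464/1689305 (s = 7542928/3378610 = 7542928*(1/3378610) = 3771464/1689305 ≈ 2.2326)
z(L) = -24 + L**2 (z(L) = L*L - 24 = L**2 - 24 = -24 + L**2)
1/(s + z(-1079)) = 1/(3771464/1689305 + (-24 + (-1079)**2)) = 1/(3771464/1689305 + (-24 + 1164241)) = 1/(3771464/1689305 + 1164217) = 1/(1966721370649/1689305) = 1689305/1966721370649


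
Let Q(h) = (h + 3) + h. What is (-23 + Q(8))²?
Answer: 16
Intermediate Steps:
Q(h) = 3 + 2*h (Q(h) = (3 + h) + h = 3 + 2*h)
(-23 + Q(8))² = (-23 + (3 + 2*8))² = (-23 + (3 + 16))² = (-23 + 19)² = (-4)² = 16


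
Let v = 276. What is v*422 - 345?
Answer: 116127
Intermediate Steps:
v*422 - 345 = 276*422 - 345 = 116472 - 345 = 116127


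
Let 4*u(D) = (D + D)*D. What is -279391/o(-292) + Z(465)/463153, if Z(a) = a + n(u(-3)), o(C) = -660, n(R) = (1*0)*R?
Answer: 129401086723/305680980 ≈ 423.32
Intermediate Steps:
u(D) = D²/2 (u(D) = ((D + D)*D)/4 = ((2*D)*D)/4 = (2*D²)/4 = D²/2)
n(R) = 0 (n(R) = 0*R = 0)
Z(a) = a (Z(a) = a + 0 = a)
-279391/o(-292) + Z(465)/463153 = -279391/(-660) + 465/463153 = -279391*(-1/660) + 465*(1/463153) = 279391/660 + 465/463153 = 129401086723/305680980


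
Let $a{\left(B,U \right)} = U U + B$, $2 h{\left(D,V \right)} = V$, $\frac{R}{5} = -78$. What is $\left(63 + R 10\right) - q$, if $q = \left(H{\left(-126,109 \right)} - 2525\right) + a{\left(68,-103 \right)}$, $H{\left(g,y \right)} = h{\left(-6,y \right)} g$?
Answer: $-5122$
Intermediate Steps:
$R = -390$ ($R = 5 \left(-78\right) = -390$)
$h{\left(D,V \right)} = \frac{V}{2}$
$a{\left(B,U \right)} = B + U^{2}$ ($a{\left(B,U \right)} = U^{2} + B = B + U^{2}$)
$H{\left(g,y \right)} = \frac{g y}{2}$ ($H{\left(g,y \right)} = \frac{y}{2} g = \frac{g y}{2}$)
$q = 1285$ ($q = \left(\frac{1}{2} \left(-126\right) 109 - 2525\right) + \left(68 + \left(-103\right)^{2}\right) = \left(-6867 - 2525\right) + \left(68 + 10609\right) = -9392 + 10677 = 1285$)
$\left(63 + R 10\right) - q = \left(63 - 3900\right) - 1285 = -3837 - 1285 = -5122$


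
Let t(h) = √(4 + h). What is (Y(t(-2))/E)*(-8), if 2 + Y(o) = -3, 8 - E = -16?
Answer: 5/3 ≈ 1.6667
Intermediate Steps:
E = 24 (E = 8 - 1*(-16) = 8 + 16 = 24)
Y(o) = -5 (Y(o) = -2 - 3 = -5)
(Y(t(-2))/E)*(-8) = -5/24*(-8) = 5/3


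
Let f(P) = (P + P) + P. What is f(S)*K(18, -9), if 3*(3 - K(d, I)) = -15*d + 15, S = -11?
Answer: -2904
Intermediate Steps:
K(d, I) = -2 + 5*d (K(d, I) = 3 - (-15*d + 15)/3 = 3 - (15 - 15*d)/3 = 3 + (-5 + 5*d) = -2 + 5*d)
f(P) = 3*P (f(P) = 2*P + P = 3*P)
f(S)*K(18, -9) = (3*(-11))*(-2 + 5*18) = -33*(-2 + 90) = -33*88 = -2904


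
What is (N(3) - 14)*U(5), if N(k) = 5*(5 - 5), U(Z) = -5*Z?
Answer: 350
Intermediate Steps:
N(k) = 0 (N(k) = 5*0 = 0)
(N(3) - 14)*U(5) = (0 - 14)*(-5*5) = -14*(-25) = 350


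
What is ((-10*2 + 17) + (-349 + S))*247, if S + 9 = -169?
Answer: -130910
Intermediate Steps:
S = -178 (S = -9 - 169 = -178)
((-10*2 + 17) + (-349 + S))*247 = ((-10*2 + 17) + (-349 - 178))*247 = ((-20 + 17) - 527)*247 = (-3 - 527)*247 = -530*247 = -130910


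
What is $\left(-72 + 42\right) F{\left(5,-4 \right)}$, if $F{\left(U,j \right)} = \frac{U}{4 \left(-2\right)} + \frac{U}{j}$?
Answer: $\frac{225}{4} \approx 56.25$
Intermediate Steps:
$F{\left(U,j \right)} = - \frac{U}{8} + \frac{U}{j}$ ($F{\left(U,j \right)} = \frac{U}{-8} + \frac{U}{j} = U \left(- \frac{1}{8}\right) + \frac{U}{j} = - \frac{U}{8} + \frac{U}{j}$)
$\left(-72 + 42\right) F{\left(5,-4 \right)} = \left(-72 + 42\right) \left(\left(- \frac{1}{8}\right) 5 + \frac{5}{-4}\right) = - 30 \left(- \frac{5}{8} + 5 \left(- \frac{1}{4}\right)\right) = - 30 \left(- \frac{5}{8} - \frac{5}{4}\right) = \left(-30\right) \left(- \frac{15}{8}\right) = \frac{225}{4}$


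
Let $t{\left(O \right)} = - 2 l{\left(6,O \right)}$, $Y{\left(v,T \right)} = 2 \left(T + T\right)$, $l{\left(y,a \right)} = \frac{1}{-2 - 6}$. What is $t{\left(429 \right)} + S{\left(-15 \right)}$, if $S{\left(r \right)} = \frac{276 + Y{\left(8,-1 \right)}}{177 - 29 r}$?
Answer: $\frac{25}{36} \approx 0.69444$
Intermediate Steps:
$l{\left(y,a \right)} = - \frac{1}{8}$ ($l{\left(y,a \right)} = \frac{1}{-8} = - \frac{1}{8}$)
$Y{\left(v,T \right)} = 4 T$ ($Y{\left(v,T \right)} = 2 \cdot 2 T = 4 T$)
$S{\left(r \right)} = \frac{272}{177 - 29 r}$ ($S{\left(r \right)} = \frac{276 + 4 \left(-1\right)}{177 - 29 r} = \frac{276 - 4}{177 - 29 r} = \frac{272}{177 - 29 r}$)
$t{\left(O \right)} = \frac{1}{4}$ ($t{\left(O \right)} = \left(-2\right) \left(- \frac{1}{8}\right) = \frac{1}{4}$)
$t{\left(429 \right)} + S{\left(-15 \right)} = \frac{1}{4} - \frac{272}{-177 + 29 \left(-15\right)} = \frac{1}{4} - \frac{272}{-177 - 435} = \frac{1}{4} - \frac{272}{-612} = \frac{1}{4} - - \frac{4}{9} = \frac{1}{4} + \frac{4}{9} = \frac{25}{36}$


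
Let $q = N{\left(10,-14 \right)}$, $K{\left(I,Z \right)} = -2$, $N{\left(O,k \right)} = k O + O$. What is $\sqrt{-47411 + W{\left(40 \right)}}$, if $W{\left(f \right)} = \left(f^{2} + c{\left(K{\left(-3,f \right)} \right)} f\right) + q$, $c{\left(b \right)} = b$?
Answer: $i \sqrt{46021} \approx 214.53 i$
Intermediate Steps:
$N{\left(O,k \right)} = O + O k$ ($N{\left(O,k \right)} = O k + O = O + O k$)
$q = -130$ ($q = 10 \left(1 - 14\right) = 10 \left(-13\right) = -130$)
$W{\left(f \right)} = -130 + f^{2} - 2 f$ ($W{\left(f \right)} = \left(f^{2} - 2 f\right) - 130 = -130 + f^{2} - 2 f$)
$\sqrt{-47411 + W{\left(40 \right)}} = \sqrt{-47411 - \left(210 - 1600\right)} = \sqrt{-47411 - -1390} = \sqrt{-47411 + 1390} = \sqrt{-46021} = i \sqrt{46021}$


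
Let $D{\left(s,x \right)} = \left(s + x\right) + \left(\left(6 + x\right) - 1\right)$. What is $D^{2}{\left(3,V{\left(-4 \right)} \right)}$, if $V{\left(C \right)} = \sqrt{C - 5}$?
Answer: $28 + 96 i \approx 28.0 + 96.0 i$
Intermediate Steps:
$V{\left(C \right)} = \sqrt{-5 + C}$
$D{\left(s,x \right)} = 5 + s + 2 x$ ($D{\left(s,x \right)} = \left(s + x\right) + \left(5 + x\right) = 5 + s + 2 x$)
$D^{2}{\left(3,V{\left(-4 \right)} \right)} = \left(5 + 3 + 2 \sqrt{-5 - 4}\right)^{2} = \left(5 + 3 + 2 \sqrt{-9}\right)^{2} = \left(5 + 3 + 2 \cdot 3 i\right)^{2} = \left(5 + 3 + 6 i\right)^{2} = \left(8 + 6 i\right)^{2}$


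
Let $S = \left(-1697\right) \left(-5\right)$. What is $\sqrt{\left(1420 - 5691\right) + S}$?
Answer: $7 \sqrt{86} \approx 64.915$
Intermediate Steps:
$S = 8485$
$\sqrt{\left(1420 - 5691\right) + S} = \sqrt{\left(1420 - 5691\right) + 8485} = \sqrt{-4271 + 8485} = \sqrt{4214} = 7 \sqrt{86}$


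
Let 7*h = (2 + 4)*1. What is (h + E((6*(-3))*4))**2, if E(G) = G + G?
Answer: 1004004/49 ≈ 20490.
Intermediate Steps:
h = 6/7 (h = ((2 + 4)*1)/7 = (6*1)/7 = (1/7)*6 = 6/7 ≈ 0.85714)
E(G) = 2*G
(h + E((6*(-3))*4))**2 = (6/7 + 2*((6*(-3))*4))**2 = (6/7 + 2*(-18*4))**2 = (6/7 + 2*(-72))**2 = (6/7 - 144)**2 = (-1002/7)**2 = 1004004/49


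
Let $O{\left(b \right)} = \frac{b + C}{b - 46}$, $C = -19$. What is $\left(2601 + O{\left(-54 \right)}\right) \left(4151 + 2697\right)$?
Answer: $\frac{445416176}{25} \approx 1.7817 \cdot 10^{7}$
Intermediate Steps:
$O{\left(b \right)} = \frac{-19 + b}{-46 + b}$ ($O{\left(b \right)} = \frac{b - 19}{b - 46} = \frac{-19 + b}{-46 + b}$)
$\left(2601 + O{\left(-54 \right)}\right) \left(4151 + 2697\right) = \left(2601 + \frac{-19 - 54}{-46 - 54}\right) \left(4151 + 2697\right) = \left(2601 + \frac{1}{-100} \left(-73\right)\right) 6848 = \left(2601 - - \frac{73}{100}\right) 6848 = \left(2601 + \frac{73}{100}\right) 6848 = \frac{260173}{100} \cdot 6848 = \frac{445416176}{25}$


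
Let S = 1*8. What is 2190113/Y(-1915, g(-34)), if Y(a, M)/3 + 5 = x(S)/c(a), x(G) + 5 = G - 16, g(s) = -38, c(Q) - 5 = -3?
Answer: -4380226/69 ≈ -63482.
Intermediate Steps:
c(Q) = 2 (c(Q) = 5 - 3 = 2)
S = 8
x(G) = -21 + G (x(G) = -5 + (G - 16) = -5 + (-16 + G) = -21 + G)
Y(a, M) = -69/2 (Y(a, M) = -15 + 3*((-21 + 8)/2) = -15 + 3*(-13*1/2) = -15 + 3*(-13/2) = -15 - 39/2 = -69/2)
2190113/Y(-1915, g(-34)) = 2190113/(-69/2) = 2190113*(-2/69) = -4380226/69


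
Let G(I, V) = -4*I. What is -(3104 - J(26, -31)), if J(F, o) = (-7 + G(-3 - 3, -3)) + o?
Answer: -3118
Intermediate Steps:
J(F, o) = 17 + o (J(F, o) = (-7 - 4*(-3 - 3)) + o = (-7 - 4*(-6)) + o = (-7 + 24) + o = 17 + o)
-(3104 - J(26, -31)) = -(3104 - (17 - 31)) = -(3104 - 1*(-14)) = -(3104 + 14) = -1*3118 = -3118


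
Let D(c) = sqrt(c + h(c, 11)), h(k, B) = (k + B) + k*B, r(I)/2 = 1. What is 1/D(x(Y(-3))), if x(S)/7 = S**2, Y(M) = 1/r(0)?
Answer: 2*sqrt(15)/45 ≈ 0.17213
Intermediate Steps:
r(I) = 2 (r(I) = 2*1 = 2)
Y(M) = 1/2
x(S) = 7*S**2
h(k, B) = B + k + B*k (h(k, B) = (B + k) + B*k = B + k + B*k)
D(c) = sqrt(11 + 13*c) (D(c) = sqrt(c + (11 + c + 11*c)) = sqrt(c + (11 + 12*c)) = sqrt(11 + 13*c))
1/D(x(Y(-3))) = 1/(sqrt(11 + 13*(7*(1/2)**2))) = 1/(sqrt(11 + 13*(7*(1/4)))) = 1/(sqrt(11 + 13*(7/4))) = 1/(sqrt(11 + 91/4)) = 1/(sqrt(135/4)) = 1/(3*sqrt(15)/2) = 2*sqrt(15)/45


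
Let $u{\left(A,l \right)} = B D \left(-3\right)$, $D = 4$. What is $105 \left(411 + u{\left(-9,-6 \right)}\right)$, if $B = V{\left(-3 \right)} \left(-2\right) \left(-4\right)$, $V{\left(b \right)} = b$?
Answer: $73395$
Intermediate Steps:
$B = -24$ ($B = \left(-3\right) \left(-2\right) \left(-4\right) = 6 \left(-4\right) = -24$)
$u{\left(A,l \right)} = 288$ ($u{\left(A,l \right)} = \left(-24\right) 4 \left(-3\right) = \left(-96\right) \left(-3\right) = 288$)
$105 \left(411 + u{\left(-9,-6 \right)}\right) = 105 \left(411 + 288\right) = 105 \cdot 699 = 73395$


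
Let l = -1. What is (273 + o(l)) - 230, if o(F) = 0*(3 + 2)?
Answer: 43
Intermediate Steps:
o(F) = 0 (o(F) = 0*5 = 0)
(273 + o(l)) - 230 = (273 + 0) - 230 = 273 - 230 = 43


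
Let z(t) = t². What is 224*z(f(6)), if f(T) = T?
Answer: 8064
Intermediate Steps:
224*z(f(6)) = 224*6² = 224*36 = 8064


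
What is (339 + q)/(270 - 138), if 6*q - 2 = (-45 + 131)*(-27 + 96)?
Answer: 3985/396 ≈ 10.063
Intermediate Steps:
q = 2968/3 (q = 1/3 + ((-45 + 131)*(-27 + 96))/6 = 1/3 + (86*69)/6 = 1/3 + (1/6)*5934 = 1/3 + 989 = 2968/3 ≈ 989.33)
(339 + q)/(270 - 138) = (339 + 2968/3)/(270 - 138) = (3985/3)/132 = (3985/3)*(1/132) = 3985/396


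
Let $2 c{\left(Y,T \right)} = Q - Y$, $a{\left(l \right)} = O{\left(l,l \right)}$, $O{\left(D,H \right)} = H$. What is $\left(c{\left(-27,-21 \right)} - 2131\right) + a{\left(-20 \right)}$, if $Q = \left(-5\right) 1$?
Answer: $-2140$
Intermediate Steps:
$a{\left(l \right)} = l$
$Q = -5$
$c{\left(Y,T \right)} = - \frac{5}{2} - \frac{Y}{2}$ ($c{\left(Y,T \right)} = \frac{-5 - Y}{2} = - \frac{5}{2} - \frac{Y}{2}$)
$\left(c{\left(-27,-21 \right)} - 2131\right) + a{\left(-20 \right)} = \left(\left(- \frac{5}{2} - - \frac{27}{2}\right) - 2131\right) - 20 = \left(\left(- \frac{5}{2} + \frac{27}{2}\right) - 2131\right) - 20 = \left(11 - 2131\right) - 20 = -2120 - 20 = -2140$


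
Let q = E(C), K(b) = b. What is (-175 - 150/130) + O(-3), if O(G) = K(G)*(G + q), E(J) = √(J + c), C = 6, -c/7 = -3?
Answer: -2173/13 - 9*√3 ≈ -182.74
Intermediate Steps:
c = 21 (c = -7*(-3) = 21)
E(J) = √(21 + J) (E(J) = √(J + 21) = √(21 + J))
q = 3*√3 (q = √(21 + 6) = √27 = 3*√3 ≈ 5.1962)
O(G) = G*(G + 3*√3)
(-175 - 150/130) + O(-3) = (-175 - 150/130) - 3*(-3 + 3*√3) = (-175 - 150*1/130) + (9 - 9*√3) = (-175 - 15/13) + (9 - 9*√3) = -2290/13 + (9 - 9*√3) = -2173/13 - 9*√3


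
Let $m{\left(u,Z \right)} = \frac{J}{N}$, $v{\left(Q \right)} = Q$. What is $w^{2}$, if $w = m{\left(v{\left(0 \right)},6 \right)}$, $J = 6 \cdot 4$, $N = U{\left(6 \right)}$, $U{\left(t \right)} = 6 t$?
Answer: $\frac{4}{9} \approx 0.44444$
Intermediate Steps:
$N = 36$ ($N = 6 \cdot 6 = 36$)
$J = 24$
$m{\left(u,Z \right)} = \frac{2}{3}$ ($m{\left(u,Z \right)} = \frac{24}{36} = 24 \cdot \frac{1}{36} = \frac{2}{3}$)
$w = \frac{2}{3} \approx 0.66667$
$w^{2} = \left(\frac{2}{3}\right)^{2} = \frac{4}{9}$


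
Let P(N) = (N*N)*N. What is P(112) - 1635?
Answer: 1403293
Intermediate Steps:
P(N) = N³ (P(N) = N²*N = N³)
P(112) - 1635 = 112³ - 1635 = 1404928 - 1635 = 1403293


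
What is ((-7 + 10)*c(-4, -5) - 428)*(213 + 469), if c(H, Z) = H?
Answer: -300080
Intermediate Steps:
((-7 + 10)*c(-4, -5) - 428)*(213 + 469) = ((-7 + 10)*(-4) - 428)*(213 + 469) = (3*(-4) - 428)*682 = (-12 - 428)*682 = -440*682 = -300080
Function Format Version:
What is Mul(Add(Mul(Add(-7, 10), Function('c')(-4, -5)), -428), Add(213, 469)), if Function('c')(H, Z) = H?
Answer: -300080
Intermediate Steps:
Mul(Add(Mul(Add(-7, 10), Function('c')(-4, -5)), -428), Add(213, 469)) = Mul(Add(Mul(Add(-7, 10), -4), -428), Add(213, 469)) = Mul(Add(Mul(3, -4), -428), 682) = Mul(Add(-12, -428), 682) = Mul(-440, 682) = -300080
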